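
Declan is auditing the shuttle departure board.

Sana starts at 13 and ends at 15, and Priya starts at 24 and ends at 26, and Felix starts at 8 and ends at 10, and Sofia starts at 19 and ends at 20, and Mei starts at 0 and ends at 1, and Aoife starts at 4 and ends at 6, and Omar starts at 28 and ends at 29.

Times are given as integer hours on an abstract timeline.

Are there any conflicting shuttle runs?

No

Check each pair: they overlap iff neither finishes before the other starts.
Sorted by start: Mei, Aoife, Felix, Sana, Sofia, Priya, Omar.
Aoife starts after Mei ends — done with Mei.
Felix starts after Aoife ends — done with Aoife.
Sana starts after Felix ends — done with Felix.
Sofia starts after Sana ends — done with Sana.
Priya starts after Sofia ends — done with Sofia.
Omar starts after Priya ends.
Every pair is clear; the schedule has no overlaps.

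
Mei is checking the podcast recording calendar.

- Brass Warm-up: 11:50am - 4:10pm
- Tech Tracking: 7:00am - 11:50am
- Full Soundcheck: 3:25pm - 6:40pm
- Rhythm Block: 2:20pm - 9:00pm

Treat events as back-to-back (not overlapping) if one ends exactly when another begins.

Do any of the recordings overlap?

Sorted by start: Tech Tracking, Brass Warm-up, Rhythm Block, Full Soundcheck.
Brass Warm-up starts exactly when Tech Tracking ends (back-to-back, no overlap); Tech Tracking is clear from here.
Rhythm Block starts before Brass Warm-up ends → Brass Warm-up and Rhythm Block overlap.
That's a conflict, so the schedule is not conflict-free.

Yes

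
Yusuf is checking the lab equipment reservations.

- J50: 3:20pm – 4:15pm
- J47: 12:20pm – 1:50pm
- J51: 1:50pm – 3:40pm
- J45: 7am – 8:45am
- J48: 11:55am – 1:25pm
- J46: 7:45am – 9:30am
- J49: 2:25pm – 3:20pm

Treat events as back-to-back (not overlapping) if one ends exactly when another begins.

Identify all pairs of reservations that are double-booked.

J45 & J46, J47 & J48, J49 & J51, J50 & J51

Sorted by start: J45, J46, J48, J47, J51, J49, J50.
J46 starts before J45 ends → J45 and J46 overlap.
J48 starts after J45 ends; J45 is clear from here.
J48 starts after J46 ends; J46 is clear from here.
J47 starts before J48 ends → J48 and J47 overlap.
J51 starts after J48 ends; J48 is clear from here.
J51 starts exactly when J47 ends (back-to-back, no overlap); J47 is clear from here.
J49 starts before J51 ends → J51 and J49 overlap.
J50 starts before J51 ends → J51 and J50 overlap.
J50 starts exactly when J49 ends (back-to-back, no overlap).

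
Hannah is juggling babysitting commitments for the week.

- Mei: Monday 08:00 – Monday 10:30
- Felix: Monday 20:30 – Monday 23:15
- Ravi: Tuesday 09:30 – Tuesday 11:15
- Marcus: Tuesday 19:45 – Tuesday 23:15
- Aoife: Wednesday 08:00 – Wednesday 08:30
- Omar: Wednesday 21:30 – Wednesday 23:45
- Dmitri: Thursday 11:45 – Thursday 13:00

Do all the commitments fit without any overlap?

Sorted by start: Mei, Felix, Ravi, Marcus, Aoife, Omar, Dmitri.
Felix starts after Mei ends — done with Mei.
Ravi starts after Felix ends — done with Felix.
Marcus starts after Ravi ends — done with Ravi.
Aoife starts after Marcus ends — done with Marcus.
Omar starts after Aoife ends — done with Aoife.
Dmitri starts after Omar ends.
Every pair is clear; the schedule has no overlaps.

Yes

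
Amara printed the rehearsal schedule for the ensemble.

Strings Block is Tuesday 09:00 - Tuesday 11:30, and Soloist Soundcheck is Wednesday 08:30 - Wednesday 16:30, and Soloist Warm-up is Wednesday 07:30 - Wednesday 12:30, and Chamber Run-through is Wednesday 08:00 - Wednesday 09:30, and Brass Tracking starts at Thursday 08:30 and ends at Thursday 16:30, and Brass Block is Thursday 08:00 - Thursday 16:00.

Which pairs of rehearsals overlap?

Sorted by start: Strings Block, Soloist Warm-up, Chamber Run-through, Soloist Soundcheck, Brass Block, Brass Tracking.
Soloist Warm-up starts after Strings Block ends — done with Strings Block.
Chamber Run-through starts before Soloist Warm-up ends → Soloist Warm-up and Chamber Run-through overlap.
Soloist Soundcheck starts before Soloist Warm-up ends → Soloist Warm-up and Soloist Soundcheck overlap.
Brass Block starts after Soloist Warm-up ends — done with Soloist Warm-up.
Soloist Soundcheck starts before Chamber Run-through ends → Chamber Run-through and Soloist Soundcheck overlap.
Brass Block starts after Chamber Run-through ends — done with Chamber Run-through.
Brass Block starts after Soloist Soundcheck ends — done with Soloist Soundcheck.
Brass Tracking starts before Brass Block ends → Brass Block and Brass Tracking overlap.

Brass Block & Brass Tracking, Chamber Run-through & Soloist Soundcheck, Chamber Run-through & Soloist Warm-up, Soloist Soundcheck & Soloist Warm-up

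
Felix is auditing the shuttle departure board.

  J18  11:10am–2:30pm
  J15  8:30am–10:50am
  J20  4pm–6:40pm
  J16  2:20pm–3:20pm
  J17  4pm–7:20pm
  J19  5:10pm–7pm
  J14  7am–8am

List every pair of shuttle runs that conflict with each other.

Sorted by start: J14, J15, J18, J16, J17, J20, J19.
J15 starts after J14 ends, so J14 has no further overlaps.
J18 starts after J15 ends, so J15 has no further overlaps.
J16 starts before J18 ends → J18 and J16 overlap.
J17 starts after J18 ends, so J18 has no further overlaps.
J17 starts after J16 ends, so J16 has no further overlaps.
J20 starts before J17 ends → J17 and J20 overlap.
J19 starts before J17 ends → J17 and J19 overlap.
J19 starts before J20 ends → J20 and J19 overlap.

J16 & J18, J17 & J19, J17 & J20, J19 & J20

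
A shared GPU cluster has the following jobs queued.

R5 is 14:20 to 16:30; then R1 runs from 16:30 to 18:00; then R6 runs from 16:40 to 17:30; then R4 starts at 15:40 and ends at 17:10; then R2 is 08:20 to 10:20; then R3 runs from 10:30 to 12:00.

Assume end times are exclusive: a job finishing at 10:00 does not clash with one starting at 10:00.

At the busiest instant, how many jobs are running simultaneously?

Sweep the timeline, counting +1 at each start and −1 at each end (ends before starts at a tie):
08:20 start R2 → 1
10:20 end R2 → 0
10:30 start R3 → 1
12:00 end R3 → 0
14:20 start R5 → 1
15:40 start R4 → 2
16:30 end R5 → 1
16:30 start R1 → 2
16:40 start R6 → 3
17:10 end R4 → 2
17:30 end R6 → 1
18:00 end R1 → 0
Peak is 3, at 16:40 (R1, R4, R6).

3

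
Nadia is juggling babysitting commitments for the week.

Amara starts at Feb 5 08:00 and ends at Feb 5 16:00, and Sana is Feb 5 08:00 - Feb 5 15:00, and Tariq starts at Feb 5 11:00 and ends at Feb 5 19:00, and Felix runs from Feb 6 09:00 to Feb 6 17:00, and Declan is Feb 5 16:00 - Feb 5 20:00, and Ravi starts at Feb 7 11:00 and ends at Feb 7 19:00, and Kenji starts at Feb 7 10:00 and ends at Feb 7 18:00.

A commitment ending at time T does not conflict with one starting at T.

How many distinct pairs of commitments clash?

Sorted by start: Amara, Sana, Tariq, Declan, Felix, Kenji, Ravi.
Sana starts before Amara ends → Amara and Sana overlap.
Tariq starts before Amara ends → Amara and Tariq overlap.
Declan starts exactly when Amara ends (back-to-back, no overlap), so nothing later overlaps Amara either.
Tariq starts before Sana ends → Sana and Tariq overlap.
Declan starts after Sana ends, so nothing later overlaps Sana either.
Declan starts before Tariq ends → Tariq and Declan overlap.
Felix starts after Tariq ends, so nothing later overlaps Tariq either.
Felix starts after Declan ends, so nothing later overlaps Declan either.
Kenji starts after Felix ends, so nothing later overlaps Felix either.
Ravi starts before Kenji ends → Kenji and Ravi overlap.
Overlapping pairs: Amara & Sana, Amara & Tariq, Declan & Tariq, Kenji & Ravi, Sana & Tariq — 5 in total.

5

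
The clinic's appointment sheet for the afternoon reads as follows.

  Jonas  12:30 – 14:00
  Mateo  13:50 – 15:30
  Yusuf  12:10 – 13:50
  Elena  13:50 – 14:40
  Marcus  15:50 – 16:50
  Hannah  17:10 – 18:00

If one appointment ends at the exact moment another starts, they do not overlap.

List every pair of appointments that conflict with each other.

Check each pair: they overlap iff neither finishes before the other starts.
Sorted by start: Yusuf, Jonas, Mateo, Elena, Marcus, Hannah.
Jonas starts before Yusuf ends → Yusuf and Jonas overlap.
Mateo starts exactly when Yusuf ends (back-to-back, no overlap), so nothing later overlaps Yusuf either.
Mateo starts before Jonas ends → Jonas and Mateo overlap.
Elena starts before Jonas ends → Jonas and Elena overlap.
Marcus starts after Jonas ends, so nothing later overlaps Jonas either.
Elena starts before Mateo ends → Mateo and Elena overlap.
Marcus starts after Mateo ends, so nothing later overlaps Mateo either.
Marcus starts after Elena ends, so nothing later overlaps Elena either.
Hannah starts after Marcus ends.

Elena & Jonas, Elena & Mateo, Jonas & Mateo, Jonas & Yusuf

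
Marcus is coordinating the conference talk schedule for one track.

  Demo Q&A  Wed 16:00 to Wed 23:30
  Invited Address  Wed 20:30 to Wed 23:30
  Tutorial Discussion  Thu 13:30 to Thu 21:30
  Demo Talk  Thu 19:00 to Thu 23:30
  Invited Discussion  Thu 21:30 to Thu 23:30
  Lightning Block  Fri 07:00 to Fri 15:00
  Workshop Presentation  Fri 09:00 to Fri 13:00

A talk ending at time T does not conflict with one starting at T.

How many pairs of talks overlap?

Two intervals overlap when each starts before the other ends.
Sorted by start: Demo Q&A, Invited Address, Tutorial Discussion, Demo Talk, Invited Discussion, Lightning Block, Workshop Presentation.
Invited Address starts before Demo Q&A ends → Demo Q&A and Invited Address overlap.
Tutorial Discussion starts after Demo Q&A ends, so nothing later overlaps Demo Q&A either.
Tutorial Discussion starts after Invited Address ends, so nothing later overlaps Invited Address either.
Demo Talk starts before Tutorial Discussion ends → Tutorial Discussion and Demo Talk overlap.
Invited Discussion starts exactly when Tutorial Discussion ends (back-to-back, no overlap), so nothing later overlaps Tutorial Discussion either.
Invited Discussion starts before Demo Talk ends → Demo Talk and Invited Discussion overlap.
Lightning Block starts after Demo Talk ends, so nothing later overlaps Demo Talk either.
Lightning Block starts after Invited Discussion ends, so nothing later overlaps Invited Discussion either.
Workshop Presentation starts before Lightning Block ends → Lightning Block and Workshop Presentation overlap.
Overlapping pairs: Demo Q&A & Invited Address, Demo Talk & Invited Discussion, Demo Talk & Tutorial Discussion, Lightning Block & Workshop Presentation — 4 in total.

4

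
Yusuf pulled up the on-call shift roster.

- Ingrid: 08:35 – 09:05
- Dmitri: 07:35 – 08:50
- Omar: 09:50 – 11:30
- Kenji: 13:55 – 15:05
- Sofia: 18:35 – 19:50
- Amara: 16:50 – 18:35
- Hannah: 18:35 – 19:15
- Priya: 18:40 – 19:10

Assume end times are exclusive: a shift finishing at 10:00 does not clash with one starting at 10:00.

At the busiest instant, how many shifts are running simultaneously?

3

Walk through starts and ends in time order (an end at T is processed before a start at T):
07:35 start Dmitri → 1
08:35 start Ingrid → 2
08:50 end Dmitri → 1
09:05 end Ingrid → 0
09:50 start Omar → 1
11:30 end Omar → 0
13:55 start Kenji → 1
15:05 end Kenji → 0
16:50 start Amara → 1
18:35 end Amara → 0
18:35 start Hannah → 1
18:35 start Sofia → 2
18:40 start Priya → 3
19:10 end Priya → 2
19:15 end Hannah → 1
19:50 end Sofia → 0
Peak is 3, at 18:40 (Hannah, Priya, Sofia).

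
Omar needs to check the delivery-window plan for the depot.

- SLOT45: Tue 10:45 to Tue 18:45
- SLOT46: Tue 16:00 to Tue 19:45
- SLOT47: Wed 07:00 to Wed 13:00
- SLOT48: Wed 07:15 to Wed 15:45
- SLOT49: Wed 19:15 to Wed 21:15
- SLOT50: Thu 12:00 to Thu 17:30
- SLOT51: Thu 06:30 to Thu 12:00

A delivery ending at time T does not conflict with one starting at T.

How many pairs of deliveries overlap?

Sorted by start: SLOT45, SLOT46, SLOT47, SLOT48, SLOT49, SLOT51, SLOT50.
SLOT46 starts before SLOT45 ends → SLOT45 and SLOT46 overlap.
SLOT47 starts after SLOT45 ends; SLOT45 is clear from here.
SLOT47 starts after SLOT46 ends; SLOT46 is clear from here.
SLOT48 starts before SLOT47 ends → SLOT47 and SLOT48 overlap.
SLOT49 starts after SLOT47 ends; SLOT47 is clear from here.
SLOT49 starts after SLOT48 ends; SLOT48 is clear from here.
SLOT51 starts after SLOT49 ends; SLOT49 is clear from here.
SLOT50 starts exactly when SLOT51 ends (back-to-back, no overlap).
Overlapping pairs: SLOT45 & SLOT46, SLOT47 & SLOT48 — 2 in total.

2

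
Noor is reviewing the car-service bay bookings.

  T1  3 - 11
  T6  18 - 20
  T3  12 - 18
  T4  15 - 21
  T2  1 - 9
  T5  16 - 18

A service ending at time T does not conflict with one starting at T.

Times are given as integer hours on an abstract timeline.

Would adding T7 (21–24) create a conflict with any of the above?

No — it doesn't clash with anything

T2: ends 9 at or before T7 starts 21 → clear.
T1: ends 11 at or before T7 starts 21 → clear.
T3: ends 18 at or before T7 starts 21 → clear.
T4: ends 21 at or before T7 starts 21 → clear.
T5: ends 18 at or before T7 starts 21 → clear.
T6: ends 20 at or before T7 starts 21 → clear.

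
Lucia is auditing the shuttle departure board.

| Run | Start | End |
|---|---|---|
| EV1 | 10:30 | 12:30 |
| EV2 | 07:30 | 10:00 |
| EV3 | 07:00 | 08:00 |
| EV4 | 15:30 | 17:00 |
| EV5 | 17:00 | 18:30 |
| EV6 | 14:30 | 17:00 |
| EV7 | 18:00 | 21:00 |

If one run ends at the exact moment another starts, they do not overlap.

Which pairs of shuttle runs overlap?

Two intervals overlap when each starts before the other ends.
Sorted by start: EV3, EV2, EV1, EV6, EV4, EV5, EV7.
EV2 starts before EV3 ends → EV3 and EV2 overlap.
EV1 starts after EV3 ends; EV3 is clear from here.
EV1 starts after EV2 ends; EV2 is clear from here.
EV6 starts after EV1 ends; EV1 is clear from here.
EV4 starts before EV6 ends → EV6 and EV4 overlap.
EV5 starts exactly when EV6 ends (back-to-back, no overlap); EV6 is clear from here.
EV5 starts exactly when EV4 ends (back-to-back, no overlap); EV4 is clear from here.
EV7 starts before EV5 ends → EV5 and EV7 overlap.

EV2 & EV3, EV4 & EV6, EV5 & EV7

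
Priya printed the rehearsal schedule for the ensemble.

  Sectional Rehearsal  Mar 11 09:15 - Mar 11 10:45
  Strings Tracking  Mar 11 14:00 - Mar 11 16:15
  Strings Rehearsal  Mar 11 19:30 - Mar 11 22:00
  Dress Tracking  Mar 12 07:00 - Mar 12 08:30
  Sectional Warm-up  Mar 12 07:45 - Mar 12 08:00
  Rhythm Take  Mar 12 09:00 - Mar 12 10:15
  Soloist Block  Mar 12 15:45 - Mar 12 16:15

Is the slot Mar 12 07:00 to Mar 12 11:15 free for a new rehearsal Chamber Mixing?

Sectional Rehearsal: ends Mar 11 10:45 at or before Chamber Mixing starts Mar 12 07:00 → clear.
Strings Tracking: ends Mar 11 16:15 at or before Chamber Mixing starts Mar 12 07:00 → clear.
Strings Rehearsal: ends Mar 11 22:00 at or before Chamber Mixing starts Mar 12 07:00 → clear.
Dress Tracking: starts Mar 12 07:00 before Chamber Mixing ends Mar 12 11:15, and ends Mar 12 08:30 after Chamber Mixing starts Mar 12 07:00 → overlap.
Sectional Warm-up: starts Mar 12 07:45 before Chamber Mixing ends Mar 12 11:15, and ends Mar 12 08:00 after Chamber Mixing starts Mar 12 07:00 → overlap.
Rhythm Take: starts Mar 12 09:00 before Chamber Mixing ends Mar 12 11:15, and ends Mar 12 10:15 after Chamber Mixing starts Mar 12 07:00 → overlap.
Soloist Block: starts Mar 12 15:45 at or after Chamber Mixing ends Mar 12 11:15 → clear.
Chamber Mixing overlaps Dress Tracking, Sectional Warm-up, Rhythm Take.

No — it overlaps Dress Tracking, Rhythm Take, Sectional Warm-up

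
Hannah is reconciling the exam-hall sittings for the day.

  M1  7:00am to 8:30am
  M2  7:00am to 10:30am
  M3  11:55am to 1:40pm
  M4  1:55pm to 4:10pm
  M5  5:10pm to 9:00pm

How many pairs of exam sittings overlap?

1

Two intervals overlap when each starts before the other ends.
Sorted by start: M1, M2, M3, M4, M5.
M2 starts before M1 ends → M1 and M2 overlap.
M3 starts after M1 ends, so M1 has no further overlaps.
M3 starts after M2 ends, so M2 has no further overlaps.
M4 starts after M3 ends, so M3 has no further overlaps.
M5 starts after M4 ends.
Overlapping pairs: M1 & M2 — 1 in total.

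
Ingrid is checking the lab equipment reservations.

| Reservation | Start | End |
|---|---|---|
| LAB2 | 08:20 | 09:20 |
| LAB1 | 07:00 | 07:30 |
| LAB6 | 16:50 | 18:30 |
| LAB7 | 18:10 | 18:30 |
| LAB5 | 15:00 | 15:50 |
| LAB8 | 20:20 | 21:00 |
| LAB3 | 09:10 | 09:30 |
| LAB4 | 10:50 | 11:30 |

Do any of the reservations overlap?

Yes

Sorted by start: LAB1, LAB2, LAB3, LAB4, LAB5, LAB6, LAB7, LAB8.
LAB2 starts after LAB1 ends — done with LAB1.
LAB3 starts before LAB2 ends → LAB2 and LAB3 overlap.
That's a conflict, so the schedule is not conflict-free.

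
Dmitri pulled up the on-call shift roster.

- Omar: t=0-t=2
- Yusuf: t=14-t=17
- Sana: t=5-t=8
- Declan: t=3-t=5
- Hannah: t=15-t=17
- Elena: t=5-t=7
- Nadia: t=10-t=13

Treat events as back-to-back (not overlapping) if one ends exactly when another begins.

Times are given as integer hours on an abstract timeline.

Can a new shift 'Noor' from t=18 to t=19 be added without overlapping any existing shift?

Omar: ends t=2 at or before Noor starts t=18 → clear.
Declan: ends t=5 at or before Noor starts t=18 → clear.
Sana: ends t=8 at or before Noor starts t=18 → clear.
Elena: ends t=7 at or before Noor starts t=18 → clear.
Nadia: ends t=13 at or before Noor starts t=18 → clear.
Yusuf: ends t=17 at or before Noor starts t=18 → clear.
Hannah: ends t=17 at or before Noor starts t=18 → clear.

Yes — the slot is free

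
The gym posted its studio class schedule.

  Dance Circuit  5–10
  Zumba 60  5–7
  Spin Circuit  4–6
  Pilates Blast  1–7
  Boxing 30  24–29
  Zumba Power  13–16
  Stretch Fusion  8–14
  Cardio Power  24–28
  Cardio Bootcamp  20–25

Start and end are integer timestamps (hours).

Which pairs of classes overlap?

Boxing 30 & Cardio Bootcamp, Boxing 30 & Cardio Power, Cardio Bootcamp & Cardio Power, Dance Circuit & Pilates Blast, Dance Circuit & Spin Circuit, Dance Circuit & Stretch Fusion, Dance Circuit & Zumba 60, Pilates Blast & Spin Circuit, Pilates Blast & Zumba 60, Spin Circuit & Zumba 60, Stretch Fusion & Zumba Power

Two intervals overlap when each starts before the other ends.
Sorted by start: Pilates Blast, Spin Circuit, Dance Circuit, Zumba 60, Stretch Fusion, Zumba Power, Cardio Bootcamp, Cardio Power, Boxing 30.
Spin Circuit starts before Pilates Blast ends → Pilates Blast and Spin Circuit overlap.
Dance Circuit starts before Pilates Blast ends → Pilates Blast and Dance Circuit overlap.
Zumba 60 starts before Pilates Blast ends → Pilates Blast and Zumba 60 overlap.
Stretch Fusion starts after Pilates Blast ends, so Pilates Blast has no further overlaps.
Dance Circuit starts before Spin Circuit ends → Spin Circuit and Dance Circuit overlap.
Zumba 60 starts before Spin Circuit ends → Spin Circuit and Zumba 60 overlap.
Stretch Fusion starts after Spin Circuit ends, so Spin Circuit has no further overlaps.
Zumba 60 starts before Dance Circuit ends → Dance Circuit and Zumba 60 overlap.
Stretch Fusion starts before Dance Circuit ends → Dance Circuit and Stretch Fusion overlap.
Zumba Power starts after Dance Circuit ends, so Dance Circuit has no further overlaps.
Stretch Fusion starts after Zumba 60 ends, so Zumba 60 has no further overlaps.
Zumba Power starts before Stretch Fusion ends → Stretch Fusion and Zumba Power overlap.
Cardio Bootcamp starts after Stretch Fusion ends, so Stretch Fusion has no further overlaps.
Cardio Bootcamp starts after Zumba Power ends, so Zumba Power has no further overlaps.
Cardio Power starts before Cardio Bootcamp ends → Cardio Bootcamp and Cardio Power overlap.
Boxing 30 starts before Cardio Bootcamp ends → Cardio Bootcamp and Boxing 30 overlap.
Boxing 30 starts before Cardio Power ends → Cardio Power and Boxing 30 overlap.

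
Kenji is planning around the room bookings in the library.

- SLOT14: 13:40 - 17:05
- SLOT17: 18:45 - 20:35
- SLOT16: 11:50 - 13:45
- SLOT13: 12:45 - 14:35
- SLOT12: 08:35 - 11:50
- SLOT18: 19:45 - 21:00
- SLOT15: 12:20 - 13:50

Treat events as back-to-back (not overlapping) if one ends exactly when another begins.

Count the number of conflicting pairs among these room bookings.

7

Sorted by start: SLOT12, SLOT16, SLOT15, SLOT13, SLOT14, SLOT17, SLOT18.
SLOT16 starts exactly when SLOT12 ends (back-to-back, no overlap), so nothing later overlaps SLOT12 either.
SLOT15 starts before SLOT16 ends → SLOT16 and SLOT15 overlap.
SLOT13 starts before SLOT16 ends → SLOT16 and SLOT13 overlap.
SLOT14 starts before SLOT16 ends → SLOT16 and SLOT14 overlap.
SLOT17 starts after SLOT16 ends, so nothing later overlaps SLOT16 either.
SLOT13 starts before SLOT15 ends → SLOT15 and SLOT13 overlap.
SLOT14 starts before SLOT15 ends → SLOT15 and SLOT14 overlap.
SLOT17 starts after SLOT15 ends, so nothing later overlaps SLOT15 either.
SLOT14 starts before SLOT13 ends → SLOT13 and SLOT14 overlap.
SLOT17 starts after SLOT13 ends, so nothing later overlaps SLOT13 either.
SLOT17 starts after SLOT14 ends, so nothing later overlaps SLOT14 either.
SLOT18 starts before SLOT17 ends → SLOT17 and SLOT18 overlap.
Overlapping pairs: SLOT13 & SLOT14, SLOT13 & SLOT15, SLOT13 & SLOT16, SLOT14 & SLOT15, SLOT14 & SLOT16, SLOT15 & SLOT16, SLOT17 & SLOT18 — 7 in total.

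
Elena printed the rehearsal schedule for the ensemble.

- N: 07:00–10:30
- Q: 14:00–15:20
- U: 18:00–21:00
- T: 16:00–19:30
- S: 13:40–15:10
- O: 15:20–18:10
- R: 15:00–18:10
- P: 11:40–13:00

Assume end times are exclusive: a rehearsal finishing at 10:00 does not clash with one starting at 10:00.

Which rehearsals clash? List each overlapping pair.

Sorted by start: N, P, S, Q, R, O, T, U.
P starts after N ends — done with N.
S starts after P ends — done with P.
Q starts before S ends → S and Q overlap.
R starts before S ends → S and R overlap.
O starts after S ends — done with S.
R starts before Q ends → Q and R overlap.
O starts exactly when Q ends (back-to-back, no overlap) — done with Q.
O starts before R ends → R and O overlap.
T starts before R ends → R and T overlap.
U starts before R ends → R and U overlap.
T starts before O ends → O and T overlap.
U starts before O ends → O and U overlap.
U starts before T ends → T and U overlap.

O & R, O & T, O & U, Q & R, Q & S, R & S, R & T, R & U, T & U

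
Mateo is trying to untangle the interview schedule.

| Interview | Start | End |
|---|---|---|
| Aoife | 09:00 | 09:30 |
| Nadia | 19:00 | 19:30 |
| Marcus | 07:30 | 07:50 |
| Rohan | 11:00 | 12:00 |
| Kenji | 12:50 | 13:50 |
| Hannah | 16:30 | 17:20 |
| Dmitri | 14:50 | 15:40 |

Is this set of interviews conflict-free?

Yes

Sorted by start: Marcus, Aoife, Rohan, Kenji, Dmitri, Hannah, Nadia.
Aoife starts after Marcus ends; Marcus is clear from here.
Rohan starts after Aoife ends; Aoife is clear from here.
Kenji starts after Rohan ends; Rohan is clear from here.
Dmitri starts after Kenji ends; Kenji is clear from here.
Hannah starts after Dmitri ends; Dmitri is clear from here.
Nadia starts after Hannah ends.
Every pair is clear; the schedule has no overlaps.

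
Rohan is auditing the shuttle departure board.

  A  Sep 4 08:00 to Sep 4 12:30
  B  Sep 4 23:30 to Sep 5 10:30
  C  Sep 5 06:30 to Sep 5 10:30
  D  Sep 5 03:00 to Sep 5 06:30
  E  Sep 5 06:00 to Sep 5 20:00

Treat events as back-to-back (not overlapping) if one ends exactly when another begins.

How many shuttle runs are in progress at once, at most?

Walk through starts and ends in time order (an end at T is processed before a start at T):
Sep 4 08:00 start A → 1
Sep 4 12:30 end A → 0
Sep 4 23:30 start B → 1
Sep 5 03:00 start D → 2
Sep 5 06:00 start E → 3
Sep 5 06:30 end D → 2
Sep 5 06:30 start C → 3
Sep 5 10:30 end B → 2
Sep 5 10:30 end C → 1
Sep 5 20:00 end E → 0
Peak is 3, at Sep 5 06:00 (B, D, E).

3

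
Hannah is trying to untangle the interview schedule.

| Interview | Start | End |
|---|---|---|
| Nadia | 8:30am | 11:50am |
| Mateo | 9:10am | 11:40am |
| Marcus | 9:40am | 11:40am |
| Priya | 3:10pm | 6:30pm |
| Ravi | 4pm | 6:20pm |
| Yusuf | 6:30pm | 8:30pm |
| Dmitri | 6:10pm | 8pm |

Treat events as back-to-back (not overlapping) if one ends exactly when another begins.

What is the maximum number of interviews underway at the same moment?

Sort all start/end points and keep a running count:
8:30am start Nadia → 1
9:10am start Mateo → 2
9:40am start Marcus → 3
11:40am end Marcus → 2
11:40am end Mateo → 1
11:50am end Nadia → 0
3:10pm start Priya → 1
4pm start Ravi → 2
6:10pm start Dmitri → 3
6:20pm end Ravi → 2
6:30pm end Priya → 1
6:30pm start Yusuf → 2
8pm end Dmitri → 1
8:30pm end Yusuf → 0
Peak is 3, at 9:40am (Marcus, Mateo, Nadia).

3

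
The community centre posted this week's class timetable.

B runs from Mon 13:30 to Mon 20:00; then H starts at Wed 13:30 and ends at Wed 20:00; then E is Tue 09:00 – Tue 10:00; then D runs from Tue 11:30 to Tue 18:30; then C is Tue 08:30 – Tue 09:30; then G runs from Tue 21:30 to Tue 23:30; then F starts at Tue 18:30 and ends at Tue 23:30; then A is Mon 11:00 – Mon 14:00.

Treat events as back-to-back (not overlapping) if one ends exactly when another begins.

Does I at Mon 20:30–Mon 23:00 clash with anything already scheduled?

No — it doesn't clash with anything

A: ends Mon 14:00 at or before I starts Mon 20:30 → clear.
B: ends Mon 20:00 at or before I starts Mon 20:30 → clear.
C: starts Tue 08:30 at or after I ends Mon 23:00 → clear.
E: starts Tue 09:00 at or after I ends Mon 23:00 → clear.
D: starts Tue 11:30 at or after I ends Mon 23:00 → clear.
F: starts Tue 18:30 at or after I ends Mon 23:00 → clear.
G: starts Tue 21:30 at or after I ends Mon 23:00 → clear.
H: starts Wed 13:30 at or after I ends Mon 23:00 → clear.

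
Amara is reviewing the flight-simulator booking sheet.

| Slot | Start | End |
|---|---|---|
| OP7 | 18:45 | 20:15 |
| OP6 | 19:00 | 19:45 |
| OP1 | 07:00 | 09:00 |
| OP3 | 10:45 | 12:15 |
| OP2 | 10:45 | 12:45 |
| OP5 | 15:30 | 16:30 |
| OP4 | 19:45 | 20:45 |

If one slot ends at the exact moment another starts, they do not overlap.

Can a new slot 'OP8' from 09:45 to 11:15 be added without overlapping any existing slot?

OP1: ends 09:00 at or before OP8 starts 09:45 → clear.
OP2: starts 10:45 before OP8 ends 11:15, and ends 12:45 after OP8 starts 09:45 → overlap.
OP3: starts 10:45 before OP8 ends 11:15, and ends 12:15 after OP8 starts 09:45 → overlap.
OP5: starts 15:30 at or after OP8 ends 11:15 → clear.
OP7: starts 18:45 at or after OP8 ends 11:15 → clear.
OP6: starts 19:00 at or after OP8 ends 11:15 → clear.
OP4: starts 19:45 at or after OP8 ends 11:15 → clear.
OP8 overlaps OP2, OP3.

No — it overlaps OP2, OP3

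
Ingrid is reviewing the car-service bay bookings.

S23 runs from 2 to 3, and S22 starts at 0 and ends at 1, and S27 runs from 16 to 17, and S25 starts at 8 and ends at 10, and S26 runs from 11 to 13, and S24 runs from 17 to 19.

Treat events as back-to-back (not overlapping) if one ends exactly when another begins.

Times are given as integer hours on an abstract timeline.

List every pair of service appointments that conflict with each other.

Sorted by start: S22, S23, S25, S26, S27, S24.
S23 starts after S22 ends; S22 is clear from here.
S25 starts after S23 ends; S23 is clear from here.
S26 starts after S25 ends; S25 is clear from here.
S27 starts after S26 ends; S26 is clear from here.
S24 starts exactly when S27 ends (back-to-back, no overlap).

no conflicts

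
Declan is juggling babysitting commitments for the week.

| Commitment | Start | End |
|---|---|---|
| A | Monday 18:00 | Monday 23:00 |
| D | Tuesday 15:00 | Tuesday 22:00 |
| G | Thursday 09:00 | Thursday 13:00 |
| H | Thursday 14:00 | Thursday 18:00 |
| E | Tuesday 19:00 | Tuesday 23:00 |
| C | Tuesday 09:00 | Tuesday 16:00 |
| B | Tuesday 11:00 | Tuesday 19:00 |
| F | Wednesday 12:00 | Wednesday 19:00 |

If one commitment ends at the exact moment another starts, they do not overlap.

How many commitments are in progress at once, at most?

Sort all start/end points and keep a running count:
Monday 18:00 start A → 1
Monday 23:00 end A → 0
Tuesday 09:00 start C → 1
Tuesday 11:00 start B → 2
Tuesday 15:00 start D → 3
Tuesday 16:00 end C → 2
Tuesday 19:00 end B → 1
Tuesday 19:00 start E → 2
Tuesday 22:00 end D → 1
Tuesday 23:00 end E → 0
Wednesday 12:00 start F → 1
Wednesday 19:00 end F → 0
Thursday 09:00 start G → 1
Thursday 13:00 end G → 0
Thursday 14:00 start H → 1
Thursday 18:00 end H → 0
Peak is 3, at Tuesday 15:00 (B, C, D).

3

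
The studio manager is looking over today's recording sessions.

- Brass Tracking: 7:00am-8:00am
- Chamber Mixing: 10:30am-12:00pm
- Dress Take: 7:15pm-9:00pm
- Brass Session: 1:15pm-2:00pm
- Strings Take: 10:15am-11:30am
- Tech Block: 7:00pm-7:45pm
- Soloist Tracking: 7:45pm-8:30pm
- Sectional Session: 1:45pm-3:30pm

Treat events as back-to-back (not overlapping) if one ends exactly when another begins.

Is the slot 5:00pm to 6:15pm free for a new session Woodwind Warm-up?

Yes — the slot is free

Brass Tracking: ends 8:00am at or before Woodwind Warm-up starts 5:00pm → clear.
Strings Take: ends 11:30am at or before Woodwind Warm-up starts 5:00pm → clear.
Chamber Mixing: ends 12:00pm at or before Woodwind Warm-up starts 5:00pm → clear.
Brass Session: ends 2:00pm at or before Woodwind Warm-up starts 5:00pm → clear.
Sectional Session: ends 3:30pm at or before Woodwind Warm-up starts 5:00pm → clear.
Tech Block: starts 7:00pm at or after Woodwind Warm-up ends 6:15pm → clear.
Dress Take: starts 7:15pm at or after Woodwind Warm-up ends 6:15pm → clear.
Soloist Tracking: starts 7:45pm at or after Woodwind Warm-up ends 6:15pm → clear.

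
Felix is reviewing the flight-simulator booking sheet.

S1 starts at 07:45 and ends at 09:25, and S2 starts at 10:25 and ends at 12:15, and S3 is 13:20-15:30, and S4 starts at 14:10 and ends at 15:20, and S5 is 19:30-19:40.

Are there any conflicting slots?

Sorted by start: S1, S2, S3, S4, S5.
S2 starts after S1 ends, so S1 has no further overlaps.
S3 starts after S2 ends, so S2 has no further overlaps.
S4 starts before S3 ends → S3 and S4 overlap.
That's a conflict, so the schedule is not conflict-free.

Yes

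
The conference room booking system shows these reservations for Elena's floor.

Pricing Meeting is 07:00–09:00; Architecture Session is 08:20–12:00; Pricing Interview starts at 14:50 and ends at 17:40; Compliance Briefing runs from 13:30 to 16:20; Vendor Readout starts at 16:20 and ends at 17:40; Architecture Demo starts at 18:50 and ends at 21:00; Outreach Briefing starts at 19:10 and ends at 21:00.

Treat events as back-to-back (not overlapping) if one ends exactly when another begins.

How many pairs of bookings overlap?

Sorted by start: Pricing Meeting, Architecture Session, Compliance Briefing, Pricing Interview, Vendor Readout, Architecture Demo, Outreach Briefing.
Architecture Session starts before Pricing Meeting ends → Pricing Meeting and Architecture Session overlap.
Compliance Briefing starts after Pricing Meeting ends; Pricing Meeting is clear from here.
Compliance Briefing starts after Architecture Session ends; Architecture Session is clear from here.
Pricing Interview starts before Compliance Briefing ends → Compliance Briefing and Pricing Interview overlap.
Vendor Readout starts exactly when Compliance Briefing ends (back-to-back, no overlap); Compliance Briefing is clear from here.
Vendor Readout starts before Pricing Interview ends → Pricing Interview and Vendor Readout overlap.
Architecture Demo starts after Pricing Interview ends; Pricing Interview is clear from here.
Architecture Demo starts after Vendor Readout ends; Vendor Readout is clear from here.
Outreach Briefing starts before Architecture Demo ends → Architecture Demo and Outreach Briefing overlap.
Overlapping pairs: Architecture Demo & Outreach Briefing, Architecture Session & Pricing Meeting, Compliance Briefing & Pricing Interview, Pricing Interview & Vendor Readout — 4 in total.

4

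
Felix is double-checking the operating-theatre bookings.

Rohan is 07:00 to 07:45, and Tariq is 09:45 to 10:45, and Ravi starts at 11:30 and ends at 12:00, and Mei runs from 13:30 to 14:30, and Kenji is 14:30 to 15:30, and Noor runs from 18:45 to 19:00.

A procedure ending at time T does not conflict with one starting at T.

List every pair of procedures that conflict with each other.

none

Check each pair: they overlap iff neither finishes before the other starts.
Sorted by start: Rohan, Tariq, Ravi, Mei, Kenji, Noor.
Tariq starts after Rohan ends, so nothing later overlaps Rohan either.
Ravi starts after Tariq ends, so nothing later overlaps Tariq either.
Mei starts after Ravi ends, so nothing later overlaps Ravi either.
Kenji starts exactly when Mei ends (back-to-back, no overlap), so nothing later overlaps Mei either.
Noor starts after Kenji ends.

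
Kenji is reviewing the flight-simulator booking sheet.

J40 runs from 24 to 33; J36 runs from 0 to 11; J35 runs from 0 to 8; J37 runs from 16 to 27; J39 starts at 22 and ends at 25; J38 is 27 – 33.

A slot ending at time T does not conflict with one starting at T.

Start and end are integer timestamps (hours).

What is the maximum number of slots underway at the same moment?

Sort all start/end points and keep a running count:
0 start J35 → 1
0 start J36 → 2
8 end J35 → 1
11 end J36 → 0
16 start J37 → 1
22 start J39 → 2
24 start J40 → 3
25 end J39 → 2
27 end J37 → 1
27 start J38 → 2
33 end J38 → 1
33 end J40 → 0
Peak is 3, at 24 (J37, J39, J40).

3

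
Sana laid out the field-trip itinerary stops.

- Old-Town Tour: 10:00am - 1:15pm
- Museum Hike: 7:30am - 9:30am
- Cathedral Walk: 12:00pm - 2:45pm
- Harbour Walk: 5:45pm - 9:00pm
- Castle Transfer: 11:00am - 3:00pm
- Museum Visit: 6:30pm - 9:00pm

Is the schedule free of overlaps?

No

Check each pair: they overlap iff neither finishes before the other starts.
Sorted by start: Museum Hike, Old-Town Tour, Castle Transfer, Cathedral Walk, Harbour Walk, Museum Visit.
Old-Town Tour starts after Museum Hike ends, so Museum Hike has no further overlaps.
Castle Transfer starts before Old-Town Tour ends → Old-Town Tour and Castle Transfer overlap.
That's a conflict, so the schedule is not conflict-free.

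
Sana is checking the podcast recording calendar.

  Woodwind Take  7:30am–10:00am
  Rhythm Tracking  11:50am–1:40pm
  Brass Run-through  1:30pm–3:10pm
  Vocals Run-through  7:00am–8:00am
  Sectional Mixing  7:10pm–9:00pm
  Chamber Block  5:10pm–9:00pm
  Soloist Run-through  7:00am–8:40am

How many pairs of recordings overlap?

5

Sorted by start: Soloist Run-through, Vocals Run-through, Woodwind Take, Rhythm Tracking, Brass Run-through, Chamber Block, Sectional Mixing.
Vocals Run-through starts before Soloist Run-through ends → Soloist Run-through and Vocals Run-through overlap.
Woodwind Take starts before Soloist Run-through ends → Soloist Run-through and Woodwind Take overlap.
Rhythm Tracking starts after Soloist Run-through ends; Soloist Run-through is clear from here.
Woodwind Take starts before Vocals Run-through ends → Vocals Run-through and Woodwind Take overlap.
Rhythm Tracking starts after Vocals Run-through ends; Vocals Run-through is clear from here.
Rhythm Tracking starts after Woodwind Take ends; Woodwind Take is clear from here.
Brass Run-through starts before Rhythm Tracking ends → Rhythm Tracking and Brass Run-through overlap.
Chamber Block starts after Rhythm Tracking ends; Rhythm Tracking is clear from here.
Chamber Block starts after Brass Run-through ends; Brass Run-through is clear from here.
Sectional Mixing starts before Chamber Block ends → Chamber Block and Sectional Mixing overlap.
Overlapping pairs: Brass Run-through & Rhythm Tracking, Chamber Block & Sectional Mixing, Soloist Run-through & Vocals Run-through, Soloist Run-through & Woodwind Take, Vocals Run-through & Woodwind Take — 5 in total.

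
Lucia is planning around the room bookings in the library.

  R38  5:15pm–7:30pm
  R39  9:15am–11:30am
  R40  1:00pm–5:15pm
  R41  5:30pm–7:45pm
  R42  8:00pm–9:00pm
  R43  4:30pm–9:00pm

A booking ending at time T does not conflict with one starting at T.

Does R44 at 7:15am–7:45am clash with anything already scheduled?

No — it doesn't clash with anything

R39: starts 9:15am at or after R44 ends 7:45am → clear.
R40: starts 1:00pm at or after R44 ends 7:45am → clear.
R43: starts 4:30pm at or after R44 ends 7:45am → clear.
R38: starts 5:15pm at or after R44 ends 7:45am → clear.
R41: starts 5:30pm at or after R44 ends 7:45am → clear.
R42: starts 8:00pm at or after R44 ends 7:45am → clear.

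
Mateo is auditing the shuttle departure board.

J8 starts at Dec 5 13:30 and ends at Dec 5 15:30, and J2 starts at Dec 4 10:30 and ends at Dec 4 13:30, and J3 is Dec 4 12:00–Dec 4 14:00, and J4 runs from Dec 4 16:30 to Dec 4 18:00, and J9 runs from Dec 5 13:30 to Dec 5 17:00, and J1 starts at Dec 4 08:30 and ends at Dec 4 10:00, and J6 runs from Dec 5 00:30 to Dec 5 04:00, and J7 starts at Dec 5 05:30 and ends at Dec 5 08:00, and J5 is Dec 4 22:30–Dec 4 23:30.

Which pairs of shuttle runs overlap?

J2 & J3, J8 & J9

Sorted by start: J1, J2, J3, J4, J5, J6, J7, J8, J9.
J2 starts after J1 ends — done with J1.
J3 starts before J2 ends → J2 and J3 overlap.
J4 starts after J2 ends — done with J2.
J4 starts after J3 ends — done with J3.
J5 starts after J4 ends — done with J4.
J6 starts after J5 ends — done with J5.
J7 starts after J6 ends — done with J6.
J8 starts after J7 ends — done with J7.
J9 starts before J8 ends → J8 and J9 overlap.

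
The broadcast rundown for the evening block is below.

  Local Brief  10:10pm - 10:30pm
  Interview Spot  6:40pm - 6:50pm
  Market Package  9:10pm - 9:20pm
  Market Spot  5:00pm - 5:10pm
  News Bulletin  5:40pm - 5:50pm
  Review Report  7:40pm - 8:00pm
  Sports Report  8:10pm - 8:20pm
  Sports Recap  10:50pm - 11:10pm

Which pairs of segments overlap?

Sorted by start: Market Spot, News Bulletin, Interview Spot, Review Report, Sports Report, Market Package, Local Brief, Sports Recap.
News Bulletin starts after Market Spot ends, so nothing later overlaps Market Spot either.
Interview Spot starts after News Bulletin ends, so nothing later overlaps News Bulletin either.
Review Report starts after Interview Spot ends, so nothing later overlaps Interview Spot either.
Sports Report starts after Review Report ends, so nothing later overlaps Review Report either.
Market Package starts after Sports Report ends, so nothing later overlaps Sports Report either.
Local Brief starts after Market Package ends, so nothing later overlaps Market Package either.
Sports Recap starts after Local Brief ends.

no conflicts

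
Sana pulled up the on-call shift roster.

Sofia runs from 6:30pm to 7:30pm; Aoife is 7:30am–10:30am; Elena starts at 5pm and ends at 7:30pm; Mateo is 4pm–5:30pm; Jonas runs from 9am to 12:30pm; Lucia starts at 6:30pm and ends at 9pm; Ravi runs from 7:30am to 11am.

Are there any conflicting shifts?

Check each pair: they overlap iff neither finishes before the other starts.
Sorted by start: Ravi, Aoife, Jonas, Mateo, Elena, Lucia, Sofia.
Aoife starts before Ravi ends → Ravi and Aoife overlap.
That's a conflict, so the schedule is not conflict-free.

Yes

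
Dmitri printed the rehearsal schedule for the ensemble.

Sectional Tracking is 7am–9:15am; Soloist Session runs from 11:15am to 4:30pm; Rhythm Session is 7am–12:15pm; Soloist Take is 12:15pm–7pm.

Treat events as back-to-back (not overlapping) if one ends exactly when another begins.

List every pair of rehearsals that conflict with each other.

Rhythm Session & Sectional Tracking, Rhythm Session & Soloist Session, Soloist Session & Soloist Take

Check each pair: they overlap iff neither finishes before the other starts.
Sorted by start: Sectional Tracking, Rhythm Session, Soloist Session, Soloist Take.
Rhythm Session starts before Sectional Tracking ends → Sectional Tracking and Rhythm Session overlap.
Soloist Session starts after Sectional Tracking ends — done with Sectional Tracking.
Soloist Session starts before Rhythm Session ends → Rhythm Session and Soloist Session overlap.
Soloist Take starts exactly when Rhythm Session ends (back-to-back, no overlap).
Soloist Take starts before Soloist Session ends → Soloist Session and Soloist Take overlap.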